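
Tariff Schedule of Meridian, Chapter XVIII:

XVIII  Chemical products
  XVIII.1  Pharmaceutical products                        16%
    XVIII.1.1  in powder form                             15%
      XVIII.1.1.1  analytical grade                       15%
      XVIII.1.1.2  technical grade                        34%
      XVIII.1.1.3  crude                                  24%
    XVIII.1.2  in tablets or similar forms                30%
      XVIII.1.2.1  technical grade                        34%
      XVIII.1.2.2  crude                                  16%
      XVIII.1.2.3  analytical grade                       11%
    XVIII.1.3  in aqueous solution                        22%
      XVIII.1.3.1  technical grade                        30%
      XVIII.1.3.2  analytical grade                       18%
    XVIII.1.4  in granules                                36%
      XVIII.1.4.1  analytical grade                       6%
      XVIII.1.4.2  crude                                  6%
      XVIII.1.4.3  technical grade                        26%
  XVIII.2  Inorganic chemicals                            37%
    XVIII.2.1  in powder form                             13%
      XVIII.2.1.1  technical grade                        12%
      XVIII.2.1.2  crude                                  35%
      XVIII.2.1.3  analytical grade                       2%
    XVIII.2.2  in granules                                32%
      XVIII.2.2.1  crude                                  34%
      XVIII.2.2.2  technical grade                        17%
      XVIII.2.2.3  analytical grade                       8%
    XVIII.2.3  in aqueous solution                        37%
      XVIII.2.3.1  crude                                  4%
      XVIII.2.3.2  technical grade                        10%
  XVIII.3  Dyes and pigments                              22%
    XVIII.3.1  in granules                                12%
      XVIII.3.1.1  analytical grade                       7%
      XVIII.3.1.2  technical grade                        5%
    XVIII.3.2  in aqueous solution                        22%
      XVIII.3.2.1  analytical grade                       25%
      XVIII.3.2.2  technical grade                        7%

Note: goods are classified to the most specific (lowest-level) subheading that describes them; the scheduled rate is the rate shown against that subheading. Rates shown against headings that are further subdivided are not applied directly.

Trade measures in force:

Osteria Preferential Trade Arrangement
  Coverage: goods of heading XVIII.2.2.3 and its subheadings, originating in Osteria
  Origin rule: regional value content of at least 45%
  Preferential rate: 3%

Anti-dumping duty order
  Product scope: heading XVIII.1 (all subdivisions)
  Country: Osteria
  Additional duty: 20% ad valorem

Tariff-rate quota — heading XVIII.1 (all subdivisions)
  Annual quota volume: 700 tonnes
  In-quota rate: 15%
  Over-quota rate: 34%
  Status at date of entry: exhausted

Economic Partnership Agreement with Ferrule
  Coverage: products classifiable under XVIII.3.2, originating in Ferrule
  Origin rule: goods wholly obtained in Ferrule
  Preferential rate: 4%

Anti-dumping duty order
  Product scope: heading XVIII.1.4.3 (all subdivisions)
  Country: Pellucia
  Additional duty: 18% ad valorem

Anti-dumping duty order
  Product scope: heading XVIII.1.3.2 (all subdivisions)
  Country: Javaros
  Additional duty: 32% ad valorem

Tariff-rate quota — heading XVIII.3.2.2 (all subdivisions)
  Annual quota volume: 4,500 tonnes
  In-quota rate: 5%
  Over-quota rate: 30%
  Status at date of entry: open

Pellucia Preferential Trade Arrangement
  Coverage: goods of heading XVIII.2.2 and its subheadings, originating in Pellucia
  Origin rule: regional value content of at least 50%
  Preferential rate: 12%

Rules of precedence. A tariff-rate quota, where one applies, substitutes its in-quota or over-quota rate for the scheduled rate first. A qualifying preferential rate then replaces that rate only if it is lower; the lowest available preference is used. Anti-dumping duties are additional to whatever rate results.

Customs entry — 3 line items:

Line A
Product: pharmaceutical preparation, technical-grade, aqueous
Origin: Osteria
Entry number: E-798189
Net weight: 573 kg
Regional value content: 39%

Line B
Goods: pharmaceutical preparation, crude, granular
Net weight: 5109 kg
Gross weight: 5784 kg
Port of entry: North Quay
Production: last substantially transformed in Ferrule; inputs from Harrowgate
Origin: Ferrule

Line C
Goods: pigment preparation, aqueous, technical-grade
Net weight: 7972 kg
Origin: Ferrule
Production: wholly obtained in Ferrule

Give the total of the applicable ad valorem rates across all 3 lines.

92%

Line A: pharmaceutical → XVIII.1; aqueous → XVIII.1.3; technical-grade → XVIII.1.3.1. Scheduled 30%. quota on XVIII.1 exhausted → over-quota 34%; Osteria agreement on XVIII.2.2.3: XVIII.1.3.1 not covered; anti-dumping (Osteria, XVIII.1): +20%; total 34% + 20% = 54%. → 54%.
Line B: pharmaceutical → XVIII.1; granular → XVIII.1.4; crude → XVIII.1.4.2. Scheduled 6%. quota on XVIII.1 exhausted → over-quota 34%; Ferrule agreement on XVIII.3.2: XVIII.1.4.2 not covered. → 34%.
Line C: pigment → XVIII.3; aqueous → XVIII.3.2; technical-grade → XVIII.3.2.2. Scheduled 7%. quota on XVIII.3.2.2 open → in-quota 5%; Ferrule agreement on XVIII.3.2: wholly obtained → 4% available; preferential 4%. → 4%.
Sum: 54% + 34% + 4% = 92%.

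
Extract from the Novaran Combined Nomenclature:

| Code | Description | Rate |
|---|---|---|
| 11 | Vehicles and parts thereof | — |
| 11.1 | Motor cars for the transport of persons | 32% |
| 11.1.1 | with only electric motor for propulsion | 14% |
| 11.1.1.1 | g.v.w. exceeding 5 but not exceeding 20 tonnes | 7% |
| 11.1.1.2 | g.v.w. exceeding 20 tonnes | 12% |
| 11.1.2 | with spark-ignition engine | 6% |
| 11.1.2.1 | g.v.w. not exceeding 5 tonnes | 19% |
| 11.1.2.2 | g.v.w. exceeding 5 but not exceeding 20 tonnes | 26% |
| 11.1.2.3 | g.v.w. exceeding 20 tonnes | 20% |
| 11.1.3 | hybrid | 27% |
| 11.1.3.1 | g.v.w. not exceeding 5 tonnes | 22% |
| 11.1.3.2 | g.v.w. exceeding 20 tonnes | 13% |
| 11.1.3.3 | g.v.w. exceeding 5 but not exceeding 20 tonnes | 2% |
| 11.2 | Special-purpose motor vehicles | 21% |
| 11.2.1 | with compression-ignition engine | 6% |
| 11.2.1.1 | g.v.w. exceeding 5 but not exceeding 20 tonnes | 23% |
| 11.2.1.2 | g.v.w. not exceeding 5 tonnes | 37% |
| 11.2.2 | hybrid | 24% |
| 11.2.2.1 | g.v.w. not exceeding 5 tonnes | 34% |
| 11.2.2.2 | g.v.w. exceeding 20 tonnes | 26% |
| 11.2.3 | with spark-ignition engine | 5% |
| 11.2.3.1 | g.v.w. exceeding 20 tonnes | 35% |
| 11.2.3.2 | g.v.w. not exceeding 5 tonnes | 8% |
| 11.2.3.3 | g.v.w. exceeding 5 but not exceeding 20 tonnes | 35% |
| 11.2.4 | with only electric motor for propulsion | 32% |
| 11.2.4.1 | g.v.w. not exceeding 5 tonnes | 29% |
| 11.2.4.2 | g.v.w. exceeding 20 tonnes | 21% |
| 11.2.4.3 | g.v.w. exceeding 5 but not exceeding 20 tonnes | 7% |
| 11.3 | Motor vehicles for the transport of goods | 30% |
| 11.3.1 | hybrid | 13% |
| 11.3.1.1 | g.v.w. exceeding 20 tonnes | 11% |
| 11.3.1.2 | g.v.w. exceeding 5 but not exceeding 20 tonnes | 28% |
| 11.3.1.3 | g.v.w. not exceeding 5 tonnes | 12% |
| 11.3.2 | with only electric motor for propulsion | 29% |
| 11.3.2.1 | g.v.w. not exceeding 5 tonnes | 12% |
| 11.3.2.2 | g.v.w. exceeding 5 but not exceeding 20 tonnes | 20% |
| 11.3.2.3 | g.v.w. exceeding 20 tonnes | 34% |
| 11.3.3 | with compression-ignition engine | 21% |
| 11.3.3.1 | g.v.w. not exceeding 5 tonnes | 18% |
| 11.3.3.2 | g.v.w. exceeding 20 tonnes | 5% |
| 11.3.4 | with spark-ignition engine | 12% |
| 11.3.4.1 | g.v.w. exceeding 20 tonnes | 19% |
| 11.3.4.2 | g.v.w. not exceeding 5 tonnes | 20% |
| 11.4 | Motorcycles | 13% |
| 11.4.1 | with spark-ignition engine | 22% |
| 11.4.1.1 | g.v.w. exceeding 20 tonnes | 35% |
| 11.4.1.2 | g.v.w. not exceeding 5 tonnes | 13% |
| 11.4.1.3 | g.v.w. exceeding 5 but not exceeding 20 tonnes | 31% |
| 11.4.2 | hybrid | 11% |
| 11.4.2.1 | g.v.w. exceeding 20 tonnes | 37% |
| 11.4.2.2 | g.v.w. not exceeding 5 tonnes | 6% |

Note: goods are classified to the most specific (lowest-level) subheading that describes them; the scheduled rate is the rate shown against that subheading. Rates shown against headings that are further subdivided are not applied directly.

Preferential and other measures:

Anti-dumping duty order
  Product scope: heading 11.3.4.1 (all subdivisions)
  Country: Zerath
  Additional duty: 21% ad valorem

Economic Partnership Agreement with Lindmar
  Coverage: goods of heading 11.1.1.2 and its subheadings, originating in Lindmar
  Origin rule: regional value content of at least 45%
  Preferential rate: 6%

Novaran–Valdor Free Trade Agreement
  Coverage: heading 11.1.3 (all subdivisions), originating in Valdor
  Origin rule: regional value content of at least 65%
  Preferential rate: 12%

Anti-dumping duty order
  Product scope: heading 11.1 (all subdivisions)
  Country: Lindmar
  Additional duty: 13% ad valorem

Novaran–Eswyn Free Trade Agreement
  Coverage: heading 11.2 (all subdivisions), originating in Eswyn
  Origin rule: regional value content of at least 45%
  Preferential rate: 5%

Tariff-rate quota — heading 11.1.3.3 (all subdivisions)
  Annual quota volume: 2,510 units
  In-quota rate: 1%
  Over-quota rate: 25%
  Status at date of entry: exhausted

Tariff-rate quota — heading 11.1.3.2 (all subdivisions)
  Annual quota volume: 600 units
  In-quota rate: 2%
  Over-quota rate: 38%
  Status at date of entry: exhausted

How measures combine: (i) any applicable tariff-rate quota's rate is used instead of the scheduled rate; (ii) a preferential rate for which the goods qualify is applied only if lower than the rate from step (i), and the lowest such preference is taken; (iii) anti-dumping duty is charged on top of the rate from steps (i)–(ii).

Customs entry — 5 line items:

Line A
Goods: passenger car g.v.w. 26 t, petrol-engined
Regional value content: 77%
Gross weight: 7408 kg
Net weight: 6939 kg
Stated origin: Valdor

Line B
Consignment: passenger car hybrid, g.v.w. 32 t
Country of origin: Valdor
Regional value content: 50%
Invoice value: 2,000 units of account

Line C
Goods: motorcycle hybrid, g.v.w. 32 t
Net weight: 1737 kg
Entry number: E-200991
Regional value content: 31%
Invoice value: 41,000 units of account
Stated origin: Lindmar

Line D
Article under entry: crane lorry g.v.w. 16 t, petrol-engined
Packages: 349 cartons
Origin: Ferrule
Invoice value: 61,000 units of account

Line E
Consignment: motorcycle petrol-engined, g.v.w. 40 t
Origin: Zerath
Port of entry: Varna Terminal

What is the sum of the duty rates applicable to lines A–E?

Line A: passenger car → 11.1; petrol-engined → 11.1.2; g.v.w. 26 t → 11.1.2.3. Scheduled 20%. Valdor agreement on 11.1.3: 11.1.2.3 not covered. → 20%.
Line B: passenger car → 11.1; hybrid → 11.1.3; g.v.w. 32 t → 11.1.3.2. Scheduled 13%. quota on 11.1.3.2 exhausted → over-quota 38%; Valdor agreement on 11.1.3: RVC < 65%. → 38%.
Line C: motorcycle → 11.4; hybrid → 11.4.2; g.v.w. 32 t → 11.4.2.1. Scheduled 37%. Lindmar agreement on 11.1.1.2: 11.4.2.1 not covered. → 37%.
Line D: crane lorry → 11.2; petrol-engined → 11.2.3; g.v.w. 16 t → 11.2.3.3. Scheduled 35%. No special measure applies. → 35%.
Line E: motorcycle → 11.4; petrol-engined → 11.4.1; g.v.w. 40 t → 11.4.1.1. Scheduled 35%. No special measure applies. → 35%.
Sum: 20% + 38% + 37% + 35% + 35% = 165%.

165%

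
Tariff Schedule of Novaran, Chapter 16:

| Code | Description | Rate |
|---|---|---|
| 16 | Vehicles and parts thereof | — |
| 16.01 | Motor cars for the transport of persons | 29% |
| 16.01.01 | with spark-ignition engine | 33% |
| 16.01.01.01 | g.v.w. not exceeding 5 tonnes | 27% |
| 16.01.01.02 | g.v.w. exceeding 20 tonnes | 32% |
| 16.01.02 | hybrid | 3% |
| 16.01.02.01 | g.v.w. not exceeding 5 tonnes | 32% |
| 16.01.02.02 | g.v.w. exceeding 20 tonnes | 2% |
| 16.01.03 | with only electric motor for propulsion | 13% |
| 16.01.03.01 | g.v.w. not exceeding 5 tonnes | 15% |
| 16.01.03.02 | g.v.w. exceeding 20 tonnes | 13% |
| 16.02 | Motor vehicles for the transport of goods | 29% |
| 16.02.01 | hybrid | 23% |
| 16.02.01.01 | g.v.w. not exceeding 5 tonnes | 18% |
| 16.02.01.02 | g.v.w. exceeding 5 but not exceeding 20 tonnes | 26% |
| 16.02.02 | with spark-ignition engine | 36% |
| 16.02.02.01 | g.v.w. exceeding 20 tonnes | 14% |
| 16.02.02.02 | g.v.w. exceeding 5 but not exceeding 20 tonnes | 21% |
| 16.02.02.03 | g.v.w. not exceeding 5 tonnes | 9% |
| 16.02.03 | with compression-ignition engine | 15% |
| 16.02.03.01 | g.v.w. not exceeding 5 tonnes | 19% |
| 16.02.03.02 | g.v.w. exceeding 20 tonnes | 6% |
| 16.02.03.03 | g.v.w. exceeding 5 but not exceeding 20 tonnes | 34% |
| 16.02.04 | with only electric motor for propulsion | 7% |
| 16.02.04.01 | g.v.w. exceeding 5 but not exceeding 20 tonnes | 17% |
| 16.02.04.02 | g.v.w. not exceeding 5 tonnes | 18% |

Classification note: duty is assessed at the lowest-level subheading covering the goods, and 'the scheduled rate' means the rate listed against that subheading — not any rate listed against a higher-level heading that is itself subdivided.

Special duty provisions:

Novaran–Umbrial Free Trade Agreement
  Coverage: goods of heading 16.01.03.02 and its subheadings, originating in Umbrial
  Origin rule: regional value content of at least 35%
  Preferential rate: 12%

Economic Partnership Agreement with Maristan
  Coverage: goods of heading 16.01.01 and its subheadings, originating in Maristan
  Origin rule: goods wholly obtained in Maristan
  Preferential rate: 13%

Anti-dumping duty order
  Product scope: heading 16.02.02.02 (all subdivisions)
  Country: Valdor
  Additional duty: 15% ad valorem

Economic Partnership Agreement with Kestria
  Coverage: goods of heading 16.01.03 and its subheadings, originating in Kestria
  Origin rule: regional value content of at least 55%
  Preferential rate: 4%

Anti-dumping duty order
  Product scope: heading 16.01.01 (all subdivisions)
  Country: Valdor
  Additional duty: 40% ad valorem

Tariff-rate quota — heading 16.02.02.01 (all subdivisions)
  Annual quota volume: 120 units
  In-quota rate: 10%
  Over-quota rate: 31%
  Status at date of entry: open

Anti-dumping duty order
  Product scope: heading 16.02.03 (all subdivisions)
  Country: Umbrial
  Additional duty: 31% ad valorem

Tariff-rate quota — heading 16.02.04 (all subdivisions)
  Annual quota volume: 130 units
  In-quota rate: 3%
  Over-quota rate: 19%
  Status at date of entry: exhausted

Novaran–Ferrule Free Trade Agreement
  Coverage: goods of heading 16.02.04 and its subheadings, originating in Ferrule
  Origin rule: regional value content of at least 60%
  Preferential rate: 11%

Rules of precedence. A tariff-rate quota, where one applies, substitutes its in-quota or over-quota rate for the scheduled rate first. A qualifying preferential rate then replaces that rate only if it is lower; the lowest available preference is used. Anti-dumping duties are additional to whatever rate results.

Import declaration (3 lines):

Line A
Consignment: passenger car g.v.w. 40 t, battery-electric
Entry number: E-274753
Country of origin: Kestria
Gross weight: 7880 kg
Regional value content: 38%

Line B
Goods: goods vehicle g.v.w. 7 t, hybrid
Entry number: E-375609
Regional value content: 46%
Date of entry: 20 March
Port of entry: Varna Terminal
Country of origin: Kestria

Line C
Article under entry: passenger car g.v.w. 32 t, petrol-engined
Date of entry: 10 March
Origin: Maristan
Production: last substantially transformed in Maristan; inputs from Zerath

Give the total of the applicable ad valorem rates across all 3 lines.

71%

Line A: passenger car → 16.01; battery-electric → 16.01.03; g.v.w. 40 t → 16.01.03.02. Scheduled 13%. Kestria agreement on 16.01.03: RVC < 55%. → 13%.
Line B: goods vehicle → 16.02; hybrid → 16.02.01; g.v.w. 7 t → 16.02.01.02. Scheduled 26%. Kestria agreement on 16.01.03: 16.02.01.02 not covered. → 26%.
Line C: passenger car → 16.01; petrol-engined → 16.01.01; g.v.w. 32 t → 16.01.01.02. Scheduled 32%. Maristan agreement on 16.01.01: not wholly obtained. → 32%.
Sum: 13% + 26% + 32% = 71%.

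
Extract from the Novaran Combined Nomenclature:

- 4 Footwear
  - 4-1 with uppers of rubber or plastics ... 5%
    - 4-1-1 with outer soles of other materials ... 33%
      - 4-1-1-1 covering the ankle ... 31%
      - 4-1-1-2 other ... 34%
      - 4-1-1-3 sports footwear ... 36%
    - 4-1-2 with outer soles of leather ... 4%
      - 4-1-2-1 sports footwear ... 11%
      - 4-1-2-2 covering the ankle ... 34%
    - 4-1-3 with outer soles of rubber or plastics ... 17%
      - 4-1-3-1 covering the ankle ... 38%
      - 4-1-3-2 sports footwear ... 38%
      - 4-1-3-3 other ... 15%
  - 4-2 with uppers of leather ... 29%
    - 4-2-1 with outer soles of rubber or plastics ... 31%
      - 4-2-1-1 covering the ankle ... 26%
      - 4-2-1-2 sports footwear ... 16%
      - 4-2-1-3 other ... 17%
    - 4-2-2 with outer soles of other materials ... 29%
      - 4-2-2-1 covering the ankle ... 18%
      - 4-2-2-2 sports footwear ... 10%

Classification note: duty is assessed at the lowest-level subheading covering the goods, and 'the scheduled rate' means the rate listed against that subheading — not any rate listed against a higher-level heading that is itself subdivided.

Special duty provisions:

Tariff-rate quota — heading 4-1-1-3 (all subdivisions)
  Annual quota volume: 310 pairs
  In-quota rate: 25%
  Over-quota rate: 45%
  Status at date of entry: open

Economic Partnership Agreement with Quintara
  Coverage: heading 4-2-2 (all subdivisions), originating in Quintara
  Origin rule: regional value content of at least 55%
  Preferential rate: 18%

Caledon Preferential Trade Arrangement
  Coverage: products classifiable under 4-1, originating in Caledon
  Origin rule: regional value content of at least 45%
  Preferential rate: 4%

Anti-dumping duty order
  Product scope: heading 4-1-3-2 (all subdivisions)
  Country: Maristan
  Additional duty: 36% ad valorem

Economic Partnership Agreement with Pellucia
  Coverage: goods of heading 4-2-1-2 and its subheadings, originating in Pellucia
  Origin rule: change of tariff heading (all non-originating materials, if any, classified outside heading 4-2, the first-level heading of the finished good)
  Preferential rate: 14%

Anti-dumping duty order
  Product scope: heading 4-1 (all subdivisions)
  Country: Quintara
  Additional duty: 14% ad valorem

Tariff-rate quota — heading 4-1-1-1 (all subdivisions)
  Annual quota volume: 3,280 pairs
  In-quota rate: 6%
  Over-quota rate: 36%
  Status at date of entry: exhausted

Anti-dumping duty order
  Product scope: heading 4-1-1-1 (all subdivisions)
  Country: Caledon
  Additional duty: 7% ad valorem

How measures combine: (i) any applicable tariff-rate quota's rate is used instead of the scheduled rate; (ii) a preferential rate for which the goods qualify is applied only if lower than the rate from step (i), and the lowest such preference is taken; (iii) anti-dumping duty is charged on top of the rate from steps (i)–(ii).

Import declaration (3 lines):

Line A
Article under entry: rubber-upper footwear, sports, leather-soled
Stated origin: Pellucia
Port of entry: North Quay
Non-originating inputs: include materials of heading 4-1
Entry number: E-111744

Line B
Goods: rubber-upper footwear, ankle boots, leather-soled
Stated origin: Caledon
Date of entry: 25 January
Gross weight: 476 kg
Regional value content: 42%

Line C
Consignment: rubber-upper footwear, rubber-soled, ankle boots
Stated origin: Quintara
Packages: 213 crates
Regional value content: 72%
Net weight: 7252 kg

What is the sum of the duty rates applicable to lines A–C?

97%

Line A: rubber-upper → 4-1; leather-soled → 4-1-2; sports → 4-1-2-1. Scheduled 11%. Pellucia agreement on 4-2-1-2: 4-1-2-1 not covered. → 11%.
Line B: rubber-upper → 4-1; leather-soled → 4-1-2; ankle boots → 4-1-2-2. Scheduled 34%. Caledon agreement on 4-1: RVC < 45%. → 34%.
Line C: rubber-upper → 4-1; rubber-soled → 4-1-3; ankle boots → 4-1-3-1. Scheduled 38%. Quintara agreement on 4-2-2: 4-1-3-1 not covered; anti-dumping (Quintara, 4-1): +14%; total 38% + 14% = 52%. → 52%.
Sum: 11% + 34% + 52% = 97%.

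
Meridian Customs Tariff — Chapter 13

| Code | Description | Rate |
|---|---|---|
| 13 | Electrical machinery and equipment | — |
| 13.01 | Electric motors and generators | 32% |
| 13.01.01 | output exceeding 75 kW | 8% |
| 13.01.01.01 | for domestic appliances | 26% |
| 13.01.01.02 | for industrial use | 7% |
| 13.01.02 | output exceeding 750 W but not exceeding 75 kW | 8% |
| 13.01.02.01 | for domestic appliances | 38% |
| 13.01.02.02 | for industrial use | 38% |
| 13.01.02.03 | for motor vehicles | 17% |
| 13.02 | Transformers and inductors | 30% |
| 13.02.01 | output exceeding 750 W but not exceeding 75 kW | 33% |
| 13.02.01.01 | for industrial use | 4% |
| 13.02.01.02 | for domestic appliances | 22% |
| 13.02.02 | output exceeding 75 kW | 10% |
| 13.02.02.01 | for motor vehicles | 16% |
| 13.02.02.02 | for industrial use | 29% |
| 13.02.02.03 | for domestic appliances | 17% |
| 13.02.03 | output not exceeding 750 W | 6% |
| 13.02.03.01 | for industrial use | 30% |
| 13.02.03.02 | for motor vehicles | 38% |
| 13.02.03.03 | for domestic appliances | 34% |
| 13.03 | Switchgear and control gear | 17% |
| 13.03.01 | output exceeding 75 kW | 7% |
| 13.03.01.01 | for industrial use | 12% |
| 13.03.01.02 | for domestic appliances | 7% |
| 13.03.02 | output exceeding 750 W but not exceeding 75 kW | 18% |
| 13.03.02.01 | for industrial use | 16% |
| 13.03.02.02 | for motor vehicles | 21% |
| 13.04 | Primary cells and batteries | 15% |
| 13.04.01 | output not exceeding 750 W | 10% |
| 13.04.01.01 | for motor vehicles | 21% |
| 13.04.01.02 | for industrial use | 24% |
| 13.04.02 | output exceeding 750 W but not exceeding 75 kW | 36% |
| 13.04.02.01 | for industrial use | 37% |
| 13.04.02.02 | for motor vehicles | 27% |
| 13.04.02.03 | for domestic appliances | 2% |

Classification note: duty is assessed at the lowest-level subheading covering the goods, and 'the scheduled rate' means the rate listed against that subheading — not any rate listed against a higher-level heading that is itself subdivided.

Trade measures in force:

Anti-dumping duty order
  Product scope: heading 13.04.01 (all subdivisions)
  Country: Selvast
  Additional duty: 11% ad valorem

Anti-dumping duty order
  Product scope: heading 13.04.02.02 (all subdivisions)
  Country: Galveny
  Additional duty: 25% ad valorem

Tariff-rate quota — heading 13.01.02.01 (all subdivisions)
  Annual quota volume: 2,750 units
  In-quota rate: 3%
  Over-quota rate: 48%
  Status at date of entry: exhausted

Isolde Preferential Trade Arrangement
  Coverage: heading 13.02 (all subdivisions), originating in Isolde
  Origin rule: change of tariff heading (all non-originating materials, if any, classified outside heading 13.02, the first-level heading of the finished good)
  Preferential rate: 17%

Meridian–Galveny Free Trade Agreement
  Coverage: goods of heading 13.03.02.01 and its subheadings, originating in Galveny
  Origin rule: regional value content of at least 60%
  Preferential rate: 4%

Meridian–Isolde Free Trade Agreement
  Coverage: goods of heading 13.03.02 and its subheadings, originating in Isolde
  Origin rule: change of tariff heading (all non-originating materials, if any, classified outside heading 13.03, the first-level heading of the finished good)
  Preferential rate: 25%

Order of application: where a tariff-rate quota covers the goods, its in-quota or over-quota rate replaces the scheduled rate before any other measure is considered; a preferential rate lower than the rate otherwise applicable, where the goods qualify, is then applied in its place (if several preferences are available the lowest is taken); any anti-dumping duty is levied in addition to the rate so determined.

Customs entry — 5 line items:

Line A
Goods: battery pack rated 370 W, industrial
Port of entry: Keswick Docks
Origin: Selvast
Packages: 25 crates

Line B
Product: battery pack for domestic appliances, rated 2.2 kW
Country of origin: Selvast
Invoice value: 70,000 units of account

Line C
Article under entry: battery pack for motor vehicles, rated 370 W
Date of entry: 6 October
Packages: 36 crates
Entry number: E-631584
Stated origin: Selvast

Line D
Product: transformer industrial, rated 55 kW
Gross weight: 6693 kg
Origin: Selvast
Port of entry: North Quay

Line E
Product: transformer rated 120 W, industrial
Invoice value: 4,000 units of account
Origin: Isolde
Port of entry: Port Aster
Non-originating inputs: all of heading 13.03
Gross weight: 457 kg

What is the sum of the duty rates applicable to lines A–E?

90%

Line A: battery pack → 13.04; rated 370 W → 13.04.01; industrial → 13.04.01.02. Scheduled 24%. anti-dumping (Selvast, 13.04.01): +11%; total 24% + 11% = 35%. → 35%.
Line B: battery pack → 13.04; rated 2.2 kW → 13.04.02; for domestic appliances → 13.04.02.03. Scheduled 2%. No special measure applies. → 2%.
Line C: battery pack → 13.04; rated 370 W → 13.04.01; for motor vehicles → 13.04.01.01. Scheduled 21%. anti-dumping (Selvast, 13.04.01): +11%; total 21% + 11% = 32%. → 32%.
Line D: transformer → 13.02; rated 55 kW → 13.02.01; industrial → 13.02.01.01. Scheduled 4%. No special measure applies. → 4%.
Line E: transformer → 13.02; rated 120 W → 13.02.03; industrial → 13.02.03.01. Scheduled 30%. Isolde agreement on 13.02: CTH met → 17% available; Isolde agreement on 13.03.02: 13.02.03.01 not covered; preferential 17%. → 17%.
Sum: 35% + 2% + 32% + 4% + 17% = 90%.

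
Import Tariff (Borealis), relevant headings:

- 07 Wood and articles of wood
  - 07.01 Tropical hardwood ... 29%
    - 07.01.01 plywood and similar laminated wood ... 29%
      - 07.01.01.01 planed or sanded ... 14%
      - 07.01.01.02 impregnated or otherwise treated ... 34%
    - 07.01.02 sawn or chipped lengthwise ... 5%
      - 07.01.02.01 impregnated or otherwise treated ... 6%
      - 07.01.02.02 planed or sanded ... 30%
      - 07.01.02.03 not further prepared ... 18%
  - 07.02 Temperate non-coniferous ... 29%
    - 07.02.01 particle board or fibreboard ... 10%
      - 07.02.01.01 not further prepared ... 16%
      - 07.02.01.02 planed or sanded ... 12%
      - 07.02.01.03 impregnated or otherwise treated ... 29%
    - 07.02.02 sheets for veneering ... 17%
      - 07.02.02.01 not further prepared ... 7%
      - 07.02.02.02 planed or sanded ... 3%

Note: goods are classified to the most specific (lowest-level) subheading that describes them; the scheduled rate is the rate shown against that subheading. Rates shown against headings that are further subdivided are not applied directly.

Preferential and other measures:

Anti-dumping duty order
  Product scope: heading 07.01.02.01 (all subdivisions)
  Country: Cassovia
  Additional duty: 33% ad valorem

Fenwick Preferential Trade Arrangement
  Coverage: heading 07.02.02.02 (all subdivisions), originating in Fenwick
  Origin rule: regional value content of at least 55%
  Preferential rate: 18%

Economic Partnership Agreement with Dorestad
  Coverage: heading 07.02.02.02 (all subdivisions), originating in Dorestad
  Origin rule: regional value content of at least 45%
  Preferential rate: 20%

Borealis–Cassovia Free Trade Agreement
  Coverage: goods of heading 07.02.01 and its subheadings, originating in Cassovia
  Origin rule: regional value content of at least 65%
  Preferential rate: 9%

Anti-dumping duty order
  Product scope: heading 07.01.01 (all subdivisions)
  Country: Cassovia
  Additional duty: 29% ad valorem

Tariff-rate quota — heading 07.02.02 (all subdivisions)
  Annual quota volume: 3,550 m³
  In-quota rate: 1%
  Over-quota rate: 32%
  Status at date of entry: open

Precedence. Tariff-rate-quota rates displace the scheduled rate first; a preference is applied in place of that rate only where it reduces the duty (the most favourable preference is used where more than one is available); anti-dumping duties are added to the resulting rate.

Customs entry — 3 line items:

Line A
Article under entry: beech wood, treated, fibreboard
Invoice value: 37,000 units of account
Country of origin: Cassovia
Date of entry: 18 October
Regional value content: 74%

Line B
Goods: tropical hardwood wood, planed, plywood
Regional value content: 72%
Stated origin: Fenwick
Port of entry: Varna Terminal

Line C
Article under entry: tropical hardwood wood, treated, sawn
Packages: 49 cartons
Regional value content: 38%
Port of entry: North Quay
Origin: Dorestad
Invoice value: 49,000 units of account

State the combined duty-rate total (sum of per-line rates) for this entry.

Line A: beech → 07.02; fibreboard → 07.02.01; treated → 07.02.01.03. Scheduled 29%. Cassovia agreement on 07.02.01: RVC ≥ 65% → 9% available; preferential 9%. → 9%.
Line B: tropical hardwood → 07.01; plywood → 07.01.01; planed → 07.01.01.01. Scheduled 14%. Fenwick agreement on 07.02.02.02: 07.01.01.01 not covered. → 14%.
Line C: tropical hardwood → 07.01; sawn → 07.01.02; treated → 07.01.02.01. Scheduled 6%. Dorestad agreement on 07.02.02.02: 07.01.02.01 not covered. → 6%.
Sum: 9% + 14% + 6% = 29%.

29%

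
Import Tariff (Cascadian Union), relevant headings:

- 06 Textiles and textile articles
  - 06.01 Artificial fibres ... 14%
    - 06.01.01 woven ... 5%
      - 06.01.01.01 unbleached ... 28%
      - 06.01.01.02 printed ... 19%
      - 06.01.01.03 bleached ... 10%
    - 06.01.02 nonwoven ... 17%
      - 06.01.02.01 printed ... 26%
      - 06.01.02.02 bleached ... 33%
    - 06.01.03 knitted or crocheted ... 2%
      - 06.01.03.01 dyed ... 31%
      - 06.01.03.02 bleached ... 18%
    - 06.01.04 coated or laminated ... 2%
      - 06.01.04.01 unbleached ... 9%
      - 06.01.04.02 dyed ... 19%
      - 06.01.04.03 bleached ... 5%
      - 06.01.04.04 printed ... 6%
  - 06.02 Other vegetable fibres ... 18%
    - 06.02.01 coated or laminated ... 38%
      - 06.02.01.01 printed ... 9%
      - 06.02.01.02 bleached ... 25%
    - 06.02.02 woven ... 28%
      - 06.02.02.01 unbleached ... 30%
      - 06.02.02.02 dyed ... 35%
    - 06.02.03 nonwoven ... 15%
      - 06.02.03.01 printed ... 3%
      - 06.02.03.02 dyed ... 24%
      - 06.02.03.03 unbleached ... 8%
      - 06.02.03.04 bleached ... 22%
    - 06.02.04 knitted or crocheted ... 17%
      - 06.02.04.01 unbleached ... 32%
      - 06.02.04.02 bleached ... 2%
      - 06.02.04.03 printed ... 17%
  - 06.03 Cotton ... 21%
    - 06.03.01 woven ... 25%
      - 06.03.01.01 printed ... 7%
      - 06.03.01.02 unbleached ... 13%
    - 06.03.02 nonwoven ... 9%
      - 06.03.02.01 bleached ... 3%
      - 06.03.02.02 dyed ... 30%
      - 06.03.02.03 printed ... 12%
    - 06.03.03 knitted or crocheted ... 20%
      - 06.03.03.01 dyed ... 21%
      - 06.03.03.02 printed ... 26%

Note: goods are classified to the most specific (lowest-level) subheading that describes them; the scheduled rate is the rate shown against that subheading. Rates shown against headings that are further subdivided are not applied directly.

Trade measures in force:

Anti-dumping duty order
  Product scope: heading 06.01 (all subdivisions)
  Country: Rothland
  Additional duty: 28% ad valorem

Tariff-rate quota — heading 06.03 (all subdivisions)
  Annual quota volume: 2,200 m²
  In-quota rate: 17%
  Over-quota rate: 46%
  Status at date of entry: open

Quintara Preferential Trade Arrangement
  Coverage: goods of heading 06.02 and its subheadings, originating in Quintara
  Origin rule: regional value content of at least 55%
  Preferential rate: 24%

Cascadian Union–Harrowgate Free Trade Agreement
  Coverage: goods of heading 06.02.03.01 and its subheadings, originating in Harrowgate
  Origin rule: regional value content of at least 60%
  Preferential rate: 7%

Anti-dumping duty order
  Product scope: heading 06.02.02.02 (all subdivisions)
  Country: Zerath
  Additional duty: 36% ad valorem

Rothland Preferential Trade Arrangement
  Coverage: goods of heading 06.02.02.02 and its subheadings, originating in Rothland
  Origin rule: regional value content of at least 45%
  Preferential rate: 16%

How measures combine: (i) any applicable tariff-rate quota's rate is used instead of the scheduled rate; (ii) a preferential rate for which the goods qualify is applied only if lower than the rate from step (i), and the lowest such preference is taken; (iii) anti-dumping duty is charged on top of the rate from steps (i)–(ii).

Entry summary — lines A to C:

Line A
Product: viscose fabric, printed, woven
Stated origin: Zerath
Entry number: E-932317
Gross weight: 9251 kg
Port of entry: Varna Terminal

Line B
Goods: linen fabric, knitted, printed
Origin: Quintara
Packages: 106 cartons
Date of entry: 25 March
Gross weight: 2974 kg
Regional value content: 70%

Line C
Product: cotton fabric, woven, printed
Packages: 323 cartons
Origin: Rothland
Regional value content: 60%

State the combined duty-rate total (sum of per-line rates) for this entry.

53%

Line A: viscose → 06.01; woven → 06.01.01; printed → 06.01.01.02. Scheduled 19%. No special measure applies. → 19%.
Line B: linen → 06.02; knitted → 06.02.04; printed → 06.02.04.03. Scheduled 17%. Quintara agreement on 06.02: RVC ≥ 55% → 24% available; preference 24% not lower than 17% → no reduction. → 17%.
Line C: cotton → 06.03; woven → 06.03.01; printed → 06.03.01.01. Scheduled 7%. quota on 06.03 open → in-quota 17%; Rothland agreement on 06.02.02.02: 06.03.01.01 not covered. → 17%.
Sum: 19% + 17% + 17% = 53%.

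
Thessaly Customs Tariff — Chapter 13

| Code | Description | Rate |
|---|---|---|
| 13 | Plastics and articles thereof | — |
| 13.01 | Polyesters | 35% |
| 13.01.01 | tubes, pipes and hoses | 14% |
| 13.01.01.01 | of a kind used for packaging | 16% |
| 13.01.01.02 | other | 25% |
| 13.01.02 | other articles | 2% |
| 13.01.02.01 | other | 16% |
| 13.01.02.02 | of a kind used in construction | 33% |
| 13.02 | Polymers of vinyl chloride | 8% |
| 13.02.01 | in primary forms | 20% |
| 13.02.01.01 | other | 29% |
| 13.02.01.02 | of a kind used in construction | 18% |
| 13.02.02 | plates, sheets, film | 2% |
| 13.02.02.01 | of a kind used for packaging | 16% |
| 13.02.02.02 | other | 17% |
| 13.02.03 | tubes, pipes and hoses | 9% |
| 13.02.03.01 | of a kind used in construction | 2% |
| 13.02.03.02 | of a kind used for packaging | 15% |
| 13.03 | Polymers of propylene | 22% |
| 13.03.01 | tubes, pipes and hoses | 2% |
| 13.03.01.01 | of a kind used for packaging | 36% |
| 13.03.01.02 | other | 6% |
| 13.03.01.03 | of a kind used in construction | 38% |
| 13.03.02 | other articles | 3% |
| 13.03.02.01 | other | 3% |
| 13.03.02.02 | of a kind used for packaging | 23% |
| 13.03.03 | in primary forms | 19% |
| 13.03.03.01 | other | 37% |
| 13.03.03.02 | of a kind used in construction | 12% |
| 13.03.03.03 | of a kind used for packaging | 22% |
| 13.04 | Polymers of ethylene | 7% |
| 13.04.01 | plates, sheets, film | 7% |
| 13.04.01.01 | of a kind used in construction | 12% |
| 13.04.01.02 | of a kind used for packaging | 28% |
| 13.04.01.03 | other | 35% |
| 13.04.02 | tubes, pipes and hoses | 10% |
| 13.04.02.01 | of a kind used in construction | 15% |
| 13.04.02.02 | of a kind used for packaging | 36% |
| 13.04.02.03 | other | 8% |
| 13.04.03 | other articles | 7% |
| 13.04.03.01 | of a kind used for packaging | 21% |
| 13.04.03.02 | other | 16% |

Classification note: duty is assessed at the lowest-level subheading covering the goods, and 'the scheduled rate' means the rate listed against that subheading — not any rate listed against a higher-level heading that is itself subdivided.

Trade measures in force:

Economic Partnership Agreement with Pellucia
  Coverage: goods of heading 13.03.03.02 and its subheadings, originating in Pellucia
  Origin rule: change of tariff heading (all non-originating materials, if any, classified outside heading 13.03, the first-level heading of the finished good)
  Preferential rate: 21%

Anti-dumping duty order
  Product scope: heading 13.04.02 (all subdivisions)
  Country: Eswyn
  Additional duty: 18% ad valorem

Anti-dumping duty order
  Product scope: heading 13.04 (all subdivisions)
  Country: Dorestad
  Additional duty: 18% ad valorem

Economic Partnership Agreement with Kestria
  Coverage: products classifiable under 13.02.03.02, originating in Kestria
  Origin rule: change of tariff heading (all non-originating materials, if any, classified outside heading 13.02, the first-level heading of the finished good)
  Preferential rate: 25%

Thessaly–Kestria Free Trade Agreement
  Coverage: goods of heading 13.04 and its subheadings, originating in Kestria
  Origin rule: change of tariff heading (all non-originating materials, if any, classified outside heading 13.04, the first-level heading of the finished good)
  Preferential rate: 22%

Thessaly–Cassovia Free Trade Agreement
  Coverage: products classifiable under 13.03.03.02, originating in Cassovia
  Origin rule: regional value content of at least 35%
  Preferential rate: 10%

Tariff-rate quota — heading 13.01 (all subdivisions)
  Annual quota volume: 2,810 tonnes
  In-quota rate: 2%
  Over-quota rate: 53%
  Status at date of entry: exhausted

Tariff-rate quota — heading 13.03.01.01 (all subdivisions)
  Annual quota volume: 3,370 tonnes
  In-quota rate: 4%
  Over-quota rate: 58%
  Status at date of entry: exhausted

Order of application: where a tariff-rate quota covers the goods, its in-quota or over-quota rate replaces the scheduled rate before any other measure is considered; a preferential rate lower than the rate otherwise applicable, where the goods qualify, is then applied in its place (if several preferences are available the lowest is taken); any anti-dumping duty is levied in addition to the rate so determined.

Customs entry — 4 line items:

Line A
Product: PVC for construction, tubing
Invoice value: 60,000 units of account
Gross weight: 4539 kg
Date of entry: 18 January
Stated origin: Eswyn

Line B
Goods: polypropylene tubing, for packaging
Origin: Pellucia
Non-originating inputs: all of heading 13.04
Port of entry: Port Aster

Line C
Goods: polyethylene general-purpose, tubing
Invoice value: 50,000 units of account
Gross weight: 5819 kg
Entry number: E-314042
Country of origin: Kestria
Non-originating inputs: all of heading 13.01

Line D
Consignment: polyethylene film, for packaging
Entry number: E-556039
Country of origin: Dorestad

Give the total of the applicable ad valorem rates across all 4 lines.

114%

Line A: PVC → 13.02; tubing → 13.02.03; for construction → 13.02.03.01. Scheduled 2%. No special measure applies. → 2%.
Line B: polypropylene → 13.03; tubing → 13.03.01; for packaging → 13.03.01.01. Scheduled 36%. quota on 13.03.01.01 exhausted → over-quota 58%; Pellucia agreement on 13.03.03.02: 13.03.01.01 not covered. → 58%.
Line C: polyethylene → 13.04; tubing → 13.04.02; general-purpose → 13.04.02.03. Scheduled 8%. Kestria agreement on 13.02.03.02: 13.04.02.03 not covered; Kestria agreement on 13.04: CTH met → 22% available; preference 22% not lower than 8% → no reduction. → 8%.
Line D: polyethylene → 13.04; film → 13.04.01; for packaging → 13.04.01.02. Scheduled 28%. anti-dumping (Dorestad, 13.04): +18%; total 28% + 18% = 46%. → 46%.
Sum: 2% + 58% + 8% + 46% = 114%.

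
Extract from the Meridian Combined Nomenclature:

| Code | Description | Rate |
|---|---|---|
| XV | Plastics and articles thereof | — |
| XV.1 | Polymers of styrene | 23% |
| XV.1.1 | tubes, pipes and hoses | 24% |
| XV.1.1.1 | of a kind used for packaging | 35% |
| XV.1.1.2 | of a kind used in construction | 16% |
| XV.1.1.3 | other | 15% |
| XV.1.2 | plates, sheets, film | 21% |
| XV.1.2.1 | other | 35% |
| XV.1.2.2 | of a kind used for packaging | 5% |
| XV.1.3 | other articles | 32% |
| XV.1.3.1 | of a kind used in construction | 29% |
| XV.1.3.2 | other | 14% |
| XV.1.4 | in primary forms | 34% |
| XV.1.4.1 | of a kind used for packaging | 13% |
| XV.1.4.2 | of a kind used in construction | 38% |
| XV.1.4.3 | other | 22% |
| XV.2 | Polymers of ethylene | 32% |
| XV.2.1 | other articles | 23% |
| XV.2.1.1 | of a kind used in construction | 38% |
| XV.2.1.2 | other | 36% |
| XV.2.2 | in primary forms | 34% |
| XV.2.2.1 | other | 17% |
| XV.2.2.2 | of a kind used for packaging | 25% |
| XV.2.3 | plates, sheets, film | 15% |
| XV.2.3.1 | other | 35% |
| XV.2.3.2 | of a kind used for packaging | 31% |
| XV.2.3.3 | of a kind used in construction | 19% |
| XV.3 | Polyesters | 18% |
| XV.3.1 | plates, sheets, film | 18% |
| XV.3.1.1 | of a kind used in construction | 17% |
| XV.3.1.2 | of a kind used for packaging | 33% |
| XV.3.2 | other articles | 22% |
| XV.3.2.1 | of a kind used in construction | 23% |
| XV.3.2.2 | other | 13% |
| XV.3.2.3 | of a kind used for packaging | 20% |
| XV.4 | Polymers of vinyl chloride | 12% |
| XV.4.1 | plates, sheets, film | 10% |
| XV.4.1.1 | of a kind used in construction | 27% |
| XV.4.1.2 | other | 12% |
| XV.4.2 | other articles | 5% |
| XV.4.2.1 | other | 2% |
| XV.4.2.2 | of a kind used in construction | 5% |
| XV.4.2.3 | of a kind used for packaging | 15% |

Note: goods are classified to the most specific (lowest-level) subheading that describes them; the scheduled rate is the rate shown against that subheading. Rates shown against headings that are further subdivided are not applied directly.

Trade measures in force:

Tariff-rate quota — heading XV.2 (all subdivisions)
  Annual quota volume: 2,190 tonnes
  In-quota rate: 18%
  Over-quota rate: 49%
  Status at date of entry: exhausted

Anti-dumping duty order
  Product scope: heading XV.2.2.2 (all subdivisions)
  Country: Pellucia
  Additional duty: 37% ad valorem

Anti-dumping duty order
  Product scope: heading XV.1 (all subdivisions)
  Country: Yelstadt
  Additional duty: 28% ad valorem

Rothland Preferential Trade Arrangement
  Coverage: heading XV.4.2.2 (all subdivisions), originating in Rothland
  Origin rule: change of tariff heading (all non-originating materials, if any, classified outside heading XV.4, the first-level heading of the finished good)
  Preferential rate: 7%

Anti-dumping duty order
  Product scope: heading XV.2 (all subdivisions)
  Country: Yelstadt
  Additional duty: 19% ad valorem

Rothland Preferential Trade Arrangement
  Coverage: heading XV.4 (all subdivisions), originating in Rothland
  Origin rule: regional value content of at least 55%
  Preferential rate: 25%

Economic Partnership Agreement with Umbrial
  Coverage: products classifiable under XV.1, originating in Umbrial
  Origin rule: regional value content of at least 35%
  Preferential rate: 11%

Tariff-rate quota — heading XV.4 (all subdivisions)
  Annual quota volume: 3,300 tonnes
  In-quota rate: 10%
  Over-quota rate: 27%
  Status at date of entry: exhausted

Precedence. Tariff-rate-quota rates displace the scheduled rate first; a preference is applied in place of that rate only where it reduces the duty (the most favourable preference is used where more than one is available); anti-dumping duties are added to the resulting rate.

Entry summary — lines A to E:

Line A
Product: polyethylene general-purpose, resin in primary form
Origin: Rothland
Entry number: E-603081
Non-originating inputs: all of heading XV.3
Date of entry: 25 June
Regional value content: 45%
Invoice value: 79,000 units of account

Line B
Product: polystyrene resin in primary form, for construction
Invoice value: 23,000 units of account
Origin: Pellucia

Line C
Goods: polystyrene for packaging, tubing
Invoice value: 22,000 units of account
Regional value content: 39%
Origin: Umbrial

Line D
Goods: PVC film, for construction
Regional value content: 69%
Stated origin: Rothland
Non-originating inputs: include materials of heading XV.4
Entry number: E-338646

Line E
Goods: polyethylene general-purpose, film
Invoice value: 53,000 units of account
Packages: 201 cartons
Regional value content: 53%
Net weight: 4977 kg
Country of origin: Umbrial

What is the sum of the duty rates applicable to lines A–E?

172%

Line A: polyethylene → XV.2; resin in primary form → XV.2.2; general-purpose → XV.2.2.1. Scheduled 17%. quota on XV.2 exhausted → over-quota 49%; Rothland agreement on XV.4.2.2: XV.2.2.1 not covered; Rothland agreement on XV.4: XV.2.2.1 not covered. → 49%.
Line B: polystyrene → XV.1; resin in primary form → XV.1.4; for construction → XV.1.4.2. Scheduled 38%. No special measure applies. → 38%.
Line C: polystyrene → XV.1; tubing → XV.1.1; for packaging → XV.1.1.1. Scheduled 35%. Umbrial agreement on XV.1: RVC ≥ 35% → 11% available; preferential 11%. → 11%.
Line D: PVC → XV.4; film → XV.4.1; for construction → XV.4.1.1. Scheduled 27%. quota on XV.4 exhausted → over-quota 27%; Rothland agreement on XV.4.2.2: XV.4.1.1 not covered; Rothland agreement on XV.4: RVC ≥ 55% → 25% available; preferential 25%. → 25%.
Line E: polyethylene → XV.2; film → XV.2.3; general-purpose → XV.2.3.1. Scheduled 35%. quota on XV.2 exhausted → over-quota 49%; Umbrial agreement on XV.1: XV.2.3.1 not covered. → 49%.
Sum: 49% + 38% + 11% + 25% + 49% = 172%.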